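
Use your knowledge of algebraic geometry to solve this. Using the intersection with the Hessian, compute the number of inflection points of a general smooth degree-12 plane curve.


For a general smooth plane curve C of degree d, the inflection points are
the intersection of C with its Hessian curve, which has degree 3(d-2).
By Bezout, the total intersection number is d * 3(d-2) = 12 * 30 = 360.
For a general curve every flex is ordinary, so each contributes
multiplicity 1 to C·Hess(C), and the number of distinct inflection
points is 3d(d-2).
Inflection points = 3*12*(12-2) = 3*12*10 = 360

360


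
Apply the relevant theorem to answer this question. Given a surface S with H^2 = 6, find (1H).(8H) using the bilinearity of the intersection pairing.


Using bilinearity of the intersection pairing on a surface S:
(aH).(bH) = ab * (H.H)
We have H^2 = 6.
D.E = (1H).(8H) = 1*8*6
= 8*6
= 48

48


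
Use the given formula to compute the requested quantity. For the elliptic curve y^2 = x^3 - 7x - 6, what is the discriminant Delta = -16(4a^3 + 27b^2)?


Compute each component:
4a^3 = 4*(-7)^3 = 4*(-343) = -1372
27b^2 = 27*(-6)^2 = 27*36 = 972
4a^3 + 27b^2 = -1372 + 972 = -400
Delta = -16*(-400) = 6400

6400


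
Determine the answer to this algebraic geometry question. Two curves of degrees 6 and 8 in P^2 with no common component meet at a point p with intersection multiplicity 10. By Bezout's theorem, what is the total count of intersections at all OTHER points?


By Bezout's theorem, the total intersection number is d1 * d2.
Total = 6 * 8 = 48
Intersection multiplicity at p = 10
Remaining intersections = 48 - 10 = 38

38


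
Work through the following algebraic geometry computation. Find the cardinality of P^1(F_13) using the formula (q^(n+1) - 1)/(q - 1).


P^1(F_13) has (q^(n+1) - 1)/(q - 1) points.
= 13^1 + 13^0
= 13 + 1
= 14

14


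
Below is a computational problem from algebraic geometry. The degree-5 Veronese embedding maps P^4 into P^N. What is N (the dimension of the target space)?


The Veronese embedding v_d: P^n -> P^N maps each point to all
degree-d monomials in n+1 homogeneous coordinates.
N = C(n+d, d) - 1
N = C(4+5, 5) - 1
N = C(9, 5) - 1
C(9, 5) = 126
N = 126 - 1 = 125

125


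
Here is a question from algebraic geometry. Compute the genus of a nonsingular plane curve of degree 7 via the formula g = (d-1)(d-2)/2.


Using the genus formula for smooth plane curves:
g = (d-1)(d-2)/2
g = (7-1)(7-2)/2
g = 6*5/2
g = 30/2 = 15

15


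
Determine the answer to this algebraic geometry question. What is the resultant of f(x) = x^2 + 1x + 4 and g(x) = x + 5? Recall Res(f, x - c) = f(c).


For Res(f, x - c), we evaluate f at x = c.
f(-5) = (-5)^2 + 1*(-5) + 4
= 25 - 5 + 4
= 20 + 4 = 24
Res(f, g) = 24

24


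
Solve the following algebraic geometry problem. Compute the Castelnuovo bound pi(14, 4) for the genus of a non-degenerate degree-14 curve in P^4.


Castelnuovo's bound: write d - 1 = m(r-1) + epsilon with 0 <= epsilon < r-1.
d - 1 = 14 - 1 = 13
r - 1 = 4 - 1 = 3
13 = 4*3 + 1, so m = 4, epsilon = 1
pi(d, r) = m(m-1)(r-1)/2 + m*epsilon
= 4*3*3/2 + 4*1
= 36/2 + 4
= 18 + 4 = 22

22


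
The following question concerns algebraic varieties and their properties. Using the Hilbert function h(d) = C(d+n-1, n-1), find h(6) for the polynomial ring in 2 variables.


The Hilbert function for the polynomial ring in 2 variables is:
h(d) = C(d+n-1, n-1)
h(6) = C(6+2-1, 2-1) = C(7, 1)
= 7! / (1! * 6!)
= 7

7


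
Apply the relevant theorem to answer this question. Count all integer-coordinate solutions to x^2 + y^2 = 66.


Systematically check integer values of x where x^2 <= 66.
For each valid x, check if 66 - x^2 is a perfect square.
Total integer solutions found: 0

0


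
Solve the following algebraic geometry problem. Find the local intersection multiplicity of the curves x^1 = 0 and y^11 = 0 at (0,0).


The intersection multiplicity of V(x^a) and V(y^b) at the origin is:
I(O; V(x^1), V(y^11)) = dim_k(k[x,y]/(x^1, y^11))
A basis for k[x,y]/(x^1, y^11) is the set of monomials x^i * y^j
where 0 <= i < 1 and 0 <= j < 11.
The number of such monomials is 1 * 11 = 11

11


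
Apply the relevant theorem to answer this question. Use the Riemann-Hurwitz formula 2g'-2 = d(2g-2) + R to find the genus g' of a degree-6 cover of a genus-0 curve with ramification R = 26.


Riemann-Hurwitz formula: 2g' - 2 = d(2g - 2) + R
Given: d = 6, g = 0, R = 26
2g' - 2 = 6*(2*0 - 2) + 26
2g' - 2 = 6*(-2) + 26
2g' - 2 = -12 + 26 = 14
2g' = 16
g' = 8

8


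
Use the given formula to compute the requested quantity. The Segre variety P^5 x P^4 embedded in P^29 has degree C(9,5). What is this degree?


The degree of the Segre variety P^5 x P^4 is C(m+n, m).
= C(9, 5)
= 126

126


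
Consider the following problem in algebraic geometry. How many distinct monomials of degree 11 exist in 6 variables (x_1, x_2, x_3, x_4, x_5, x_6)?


The number of degree-11 monomials in 6 variables is C(d+n-1, n-1).
= C(11+6-1, 6-1) = C(16, 5)
= 4368

4368


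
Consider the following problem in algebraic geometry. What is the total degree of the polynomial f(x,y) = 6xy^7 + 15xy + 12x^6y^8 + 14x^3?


Examine each term for its total degree (sum of exponents).
  Term '6xy^7' has total degree 1+7 = 8.
  Term '15xy' has total degree 1+1 = 2.
  Term '12x^6y^8' has total degree 6+8 = 14.
  Term '14x^3' has total degree 3+0 = 3.
The maximum total degree among all terms is 14.

14


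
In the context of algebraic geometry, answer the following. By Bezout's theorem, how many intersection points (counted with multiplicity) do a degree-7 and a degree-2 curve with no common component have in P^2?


Bezout's theorem states the intersection count equals the product of degrees.
Intersection count = 7 * 2 = 14

14


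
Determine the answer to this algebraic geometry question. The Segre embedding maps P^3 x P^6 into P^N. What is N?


The Segre embedding maps P^m x P^n into P^N via
all products of coordinates from each factor.
N = (m+1)(n+1) - 1
N = (3+1)(6+1) - 1
N = 4*7 - 1
N = 28 - 1 = 27

27


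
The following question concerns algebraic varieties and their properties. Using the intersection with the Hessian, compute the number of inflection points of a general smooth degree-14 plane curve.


For a general smooth plane curve C of degree d, the inflection points are
the intersection of C with its Hessian curve, which has degree 3(d-2).
By Bezout, the total intersection number is d * 3(d-2) = 14 * 36 = 504.
For a general curve every flex is ordinary, so each contributes
multiplicity 1 to C·Hess(C), and the number of distinct inflection
points is 3d(d-2).
Inflection points = 3*14*(14-2) = 3*14*12 = 504

504


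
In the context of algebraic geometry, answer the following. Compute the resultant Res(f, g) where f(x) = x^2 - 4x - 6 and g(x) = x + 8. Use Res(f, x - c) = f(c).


For Res(f, x - c), we evaluate f at x = c.
f(-8) = (-8)^2 - 4*(-8) - 6
= 64 + 32 - 6
= 96 - 6 = 90
Res(f, g) = 90

90


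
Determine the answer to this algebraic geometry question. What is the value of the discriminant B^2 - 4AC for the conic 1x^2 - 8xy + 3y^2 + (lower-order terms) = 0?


The discriminant of a conic Ax^2 + Bxy + Cy^2 + ... = 0 is B^2 - 4AC.
B^2 = (-8)^2 = 64
4AC = 4*1*3 = 12
Discriminant = 64 - 12 = 52

52


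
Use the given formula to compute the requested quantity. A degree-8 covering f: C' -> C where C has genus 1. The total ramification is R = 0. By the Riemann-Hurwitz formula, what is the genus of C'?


Riemann-Hurwitz formula: 2g' - 2 = d(2g - 2) + R
Given: d = 8, g = 1, R = 0
2g' - 2 = 8*(2*1 - 2) + 0
2g' - 2 = 8*0 + 0
2g' - 2 = 0 + 0 = 0
2g' = 2
g' = 1

1


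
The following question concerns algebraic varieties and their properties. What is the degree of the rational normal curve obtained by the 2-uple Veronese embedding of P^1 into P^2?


The rational normal curve in P^2 is the image of P^1 under the 2-uple Veronese.
A general hyperplane in P^2 pulls back to a degree-2 form on P^1, which has 2 zeros,
so the curve meets a general hyperplane in 2 points. Degree = 2.

2


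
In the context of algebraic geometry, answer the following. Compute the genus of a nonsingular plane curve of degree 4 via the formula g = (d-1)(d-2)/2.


Using the genus formula for smooth plane curves:
g = (d-1)(d-2)/2
g = (4-1)(4-2)/2
g = 3*2/2
g = 6/2 = 3

3


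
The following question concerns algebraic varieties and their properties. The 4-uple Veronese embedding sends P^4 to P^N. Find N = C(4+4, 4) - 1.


The Veronese embedding v_d: P^n -> P^N maps each point to all
degree-d monomials in n+1 homogeneous coordinates.
N = C(n+d, d) - 1
N = C(4+4, 4) - 1
N = C(8, 4) - 1
C(8, 4) = 70
N = 70 - 1 = 69

69


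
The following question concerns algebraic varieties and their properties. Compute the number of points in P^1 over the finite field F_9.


P^1(F_9) has (q^(n+1) - 1)/(q - 1) points.
= 9^1 + 9^0
= 9 + 1
= 10

10


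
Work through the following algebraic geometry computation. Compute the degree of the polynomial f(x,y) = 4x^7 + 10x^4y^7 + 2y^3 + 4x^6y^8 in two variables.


Examine each term for its total degree (sum of exponents).
  Term '4x^7' has total degree 7+0 = 7.
  Term '10x^4y^7' has total degree 4+7 = 11.
  Term '2y^3' has total degree 0+3 = 3.
  Term '4x^6y^8' has total degree 6+8 = 14.
The maximum total degree among all terms is 14.

14


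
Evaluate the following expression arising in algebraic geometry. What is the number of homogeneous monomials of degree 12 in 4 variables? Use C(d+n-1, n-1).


The number of degree-12 monomials in 4 variables is C(d+n-1, n-1).
= C(12+4-1, 4-1) = C(15, 3)
= 455

455


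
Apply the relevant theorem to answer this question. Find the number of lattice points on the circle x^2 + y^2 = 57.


Systematically check integer values of x where x^2 <= 57.
For each valid x, check if 57 - x^2 is a perfect square.
Total integer solutions found: 0

0


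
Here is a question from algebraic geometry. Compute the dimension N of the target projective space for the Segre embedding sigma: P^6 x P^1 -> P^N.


The Segre embedding maps P^m x P^n into P^N via
all products of coordinates from each factor.
N = (m+1)(n+1) - 1
N = (6+1)(1+1) - 1
N = 7*2 - 1
N = 14 - 1 = 13

13


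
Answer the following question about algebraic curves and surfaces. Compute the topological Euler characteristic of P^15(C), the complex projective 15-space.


The complex projective space P^15 has one cell in each even real dimension 0, 2, ..., 30.
The cohomology groups are H^{2k}(P^15) = Z for k = 0,...,15, and 0 otherwise.
Euler characteristic = sum of Betti numbers = 1 per even-dimensional cohomology group.
chi(P^15) = 15 + 1 = 16

16


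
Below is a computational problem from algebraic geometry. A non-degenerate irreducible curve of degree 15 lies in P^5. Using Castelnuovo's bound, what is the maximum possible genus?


Castelnuovo's bound: write d - 1 = m(r-1) + epsilon with 0 <= epsilon < r-1.
d - 1 = 15 - 1 = 14
r - 1 = 5 - 1 = 4
14 = 3*4 + 2, so m = 3, epsilon = 2
pi(d, r) = m(m-1)(r-1)/2 + m*epsilon
= 3*2*4/2 + 3*2
= 24/2 + 6
= 12 + 6 = 18

18


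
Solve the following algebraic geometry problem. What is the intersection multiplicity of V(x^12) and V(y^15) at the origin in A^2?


The intersection multiplicity of V(x^a) and V(y^b) at the origin is:
I(O; V(x^12), V(y^15)) = dim_k(k[x,y]/(x^12, y^15))
A basis for k[x,y]/(x^12, y^15) is the set of monomials x^i * y^j
where 0 <= i < 12 and 0 <= j < 15.
The number of such monomials is 12 * 15 = 180

180


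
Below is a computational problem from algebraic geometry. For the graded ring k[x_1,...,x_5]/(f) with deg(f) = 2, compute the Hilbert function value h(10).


For R = k[x_1,...,x_n]/(f) with f homogeneous of degree e:
The Hilbert series is (1 - t^e)/(1 - t)^n.
So h(d) = C(d+n-1, n-1) - C(d-e+n-1, n-1) for d >= e.
With n=5, e=2, d=10:
C(10+5-1, 5-1) = C(14, 4) = 1001
C(10-2+5-1, 5-1) = C(12, 4) = 495
h(10) = 1001 - 495 = 506

506


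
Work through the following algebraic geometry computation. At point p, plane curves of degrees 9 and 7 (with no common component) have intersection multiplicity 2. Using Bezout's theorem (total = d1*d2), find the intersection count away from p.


By Bezout's theorem, the total intersection number is d1 * d2.
Total = 9 * 7 = 63
Intersection multiplicity at p = 2
Remaining intersections = 63 - 2 = 61

61


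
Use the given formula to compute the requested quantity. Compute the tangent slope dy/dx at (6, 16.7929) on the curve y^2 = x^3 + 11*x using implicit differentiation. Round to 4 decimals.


Using implicit differentiation of y^2 = x^3 + 11*x:
2y * dy/dx = 3x^2 + 11
dy/dx = (3x^2 + 11)/(2y)
Numerator: 3*6^2 + 11 = 119
Denominator: 2*16.7929 = 33.5858
dy/dx = 119/33.5858 = 3.5432

3.5432


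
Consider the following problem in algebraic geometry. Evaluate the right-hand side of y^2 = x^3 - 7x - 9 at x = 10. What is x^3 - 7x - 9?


Compute x^3 - 7x - 9 at x = 10:
x^3 = 10^3 = 1000
(-7)*x = (-7)*10 = -70
Sum: 1000 - 70 - 9 = 921

921


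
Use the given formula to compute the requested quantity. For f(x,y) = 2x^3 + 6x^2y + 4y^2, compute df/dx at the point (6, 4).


df/dx = 3*2*x^2 + 2*6*x^1*y
At (6,4): 3*2*6^2 + 2*6*6^1*4
= 216 + 288
= 504

504


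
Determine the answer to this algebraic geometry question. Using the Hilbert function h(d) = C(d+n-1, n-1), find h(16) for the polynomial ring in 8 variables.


The Hilbert function for the polynomial ring in 8 variables is:
h(d) = C(d+n-1, n-1)
h(16) = C(16+8-1, 8-1) = C(23, 7)
= 23! / (7! * 16!)
= 245157

245157


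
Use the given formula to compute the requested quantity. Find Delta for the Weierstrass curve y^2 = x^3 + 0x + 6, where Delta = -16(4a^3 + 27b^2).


Compute each component:
4a^3 = 4*0^3 = 4*0 = 0
27b^2 = 27*6^2 = 27*36 = 972
4a^3 + 27b^2 = 0 + 972 = 972
Delta = -16*972 = -15552

-15552


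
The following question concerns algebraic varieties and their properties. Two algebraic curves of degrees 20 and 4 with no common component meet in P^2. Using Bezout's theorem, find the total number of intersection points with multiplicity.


Bezout's theorem states the intersection count equals the product of degrees.
Intersection count = 20 * 4 = 80

80


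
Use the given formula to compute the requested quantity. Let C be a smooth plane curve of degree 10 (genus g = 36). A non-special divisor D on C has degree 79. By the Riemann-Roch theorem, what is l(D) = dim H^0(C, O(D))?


First, compute the genus of a smooth plane curve of degree 10:
g = (d-1)(d-2)/2 = (10-1)(10-2)/2 = 36
For a non-special divisor D (i.e., h^1(D) = 0), Riemann-Roch gives:
l(D) = deg(D) - g + 1
Since deg(D) = 79 >= 2g - 1 = 71, D is non-special.
l(D) = 79 - 36 + 1 = 44

44


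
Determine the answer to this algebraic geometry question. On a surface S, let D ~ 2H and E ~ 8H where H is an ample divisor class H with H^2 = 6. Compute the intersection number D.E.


Using bilinearity of the intersection pairing on a surface S:
(aH).(bH) = ab * (H.H)
We have H^2 = 6.
D.E = (2H).(8H) = 2*8*6
= 16*6
= 96

96


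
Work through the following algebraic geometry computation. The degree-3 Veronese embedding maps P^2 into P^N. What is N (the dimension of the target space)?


The Veronese embedding v_d: P^n -> P^N maps each point to all
degree-d monomials in n+1 homogeneous coordinates.
N = C(n+d, d) - 1
N = C(2+3, 3) - 1
N = C(5, 3) - 1
C(5, 3) = 10
N = 10 - 1 = 9

9


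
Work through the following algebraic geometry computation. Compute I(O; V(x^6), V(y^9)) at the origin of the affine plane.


The intersection multiplicity of V(x^a) and V(y^b) at the origin is:
I(O; V(x^6), V(y^9)) = dim_k(k[x,y]/(x^6, y^9))
A basis for k[x,y]/(x^6, y^9) is the set of monomials x^i * y^j
where 0 <= i < 6 and 0 <= j < 9.
The number of such monomials is 6 * 9 = 54

54


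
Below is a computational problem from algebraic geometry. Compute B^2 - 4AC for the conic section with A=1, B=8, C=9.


The discriminant of a conic Ax^2 + Bxy + Cy^2 + ... = 0 is B^2 - 4AC.
B^2 = 8^2 = 64
4AC = 4*1*9 = 36
Discriminant = 64 - 36 = 28

28


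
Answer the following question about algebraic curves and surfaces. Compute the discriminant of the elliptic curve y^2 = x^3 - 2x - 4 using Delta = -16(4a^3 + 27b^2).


Compute each component:
4a^3 = 4*(-2)^3 = 4*(-8) = -32
27b^2 = 27*(-4)^2 = 27*16 = 432
4a^3 + 27b^2 = -32 + 432 = 400
Delta = -16*400 = -6400

-6400


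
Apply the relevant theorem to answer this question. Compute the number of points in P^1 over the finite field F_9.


P^1(F_9) has (q^(n+1) - 1)/(q - 1) points.
= 9^1 + 9^0
= 9 + 1
= 10

10


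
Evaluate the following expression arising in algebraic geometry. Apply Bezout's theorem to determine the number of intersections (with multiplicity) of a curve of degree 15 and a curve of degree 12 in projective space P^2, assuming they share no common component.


Bezout's theorem states the intersection count equals the product of degrees.
Intersection count = 15 * 12 = 180

180


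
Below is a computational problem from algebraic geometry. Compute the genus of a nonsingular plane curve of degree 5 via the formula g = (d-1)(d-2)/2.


Using the genus formula for smooth plane curves:
g = (d-1)(d-2)/2
g = (5-1)(5-2)/2
g = 4*3/2
g = 12/2 = 6

6


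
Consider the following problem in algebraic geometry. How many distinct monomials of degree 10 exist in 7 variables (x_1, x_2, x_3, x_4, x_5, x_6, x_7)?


The number of degree-10 monomials in 7 variables is C(d+n-1, n-1).
= C(10+7-1, 7-1) = C(16, 6)
= 8008

8008


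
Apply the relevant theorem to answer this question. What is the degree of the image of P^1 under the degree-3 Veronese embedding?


The Veronese variety v_3(P^1) has degree d^r.
d^r = 3^1 = 3

3


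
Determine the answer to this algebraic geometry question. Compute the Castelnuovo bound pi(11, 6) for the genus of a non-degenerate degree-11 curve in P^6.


Castelnuovo's bound: write d - 1 = m(r-1) + epsilon with 0 <= epsilon < r-1.
d - 1 = 11 - 1 = 10
r - 1 = 6 - 1 = 5
10 = 2*5 + 0, so m = 2, epsilon = 0
pi(d, r) = m(m-1)(r-1)/2 + m*epsilon
= 2*1*5/2 + 2*0
= 10/2 + 0
= 5 + 0 = 5

5


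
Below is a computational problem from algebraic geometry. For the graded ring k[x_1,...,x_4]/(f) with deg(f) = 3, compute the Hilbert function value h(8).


For R = k[x_1,...,x_n]/(f) with f homogeneous of degree e:
The Hilbert series is (1 - t^e)/(1 - t)^n.
So h(d) = C(d+n-1, n-1) - C(d-e+n-1, n-1) for d >= e.
With n=4, e=3, d=8:
C(8+4-1, 4-1) = C(11, 3) = 165
C(8-3+4-1, 4-1) = C(8, 3) = 56
h(8) = 165 - 56 = 109

109


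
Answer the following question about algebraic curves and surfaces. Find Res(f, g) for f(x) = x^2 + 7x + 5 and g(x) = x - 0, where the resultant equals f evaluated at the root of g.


For Res(f, x - c), we evaluate f at x = c.
f(0) = 0^2 + 7*0 + 5
= 0 + 0 + 5
= 0 + 5 = 5
Res(f, g) = 5

5


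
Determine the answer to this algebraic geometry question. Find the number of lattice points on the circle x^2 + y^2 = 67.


Systematically check integer values of x where x^2 <= 67.
For each valid x, check if 67 - x^2 is a perfect square.
Total integer solutions found: 0

0


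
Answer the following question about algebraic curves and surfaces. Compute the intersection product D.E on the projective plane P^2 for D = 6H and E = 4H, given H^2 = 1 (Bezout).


Using bilinearity of the intersection pairing on the projective plane P^2:
(aH).(bH) = ab * (H.H)
We have H^2 = 1 (Bezout).
D.E = (6H).(4H) = 6*4*1
= 24*1
= 24

24


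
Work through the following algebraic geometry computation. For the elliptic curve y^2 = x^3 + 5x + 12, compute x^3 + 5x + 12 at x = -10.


Compute x^3 + 5x + 12 at x = -10:
x^3 = (-10)^3 = -1000
5*x = 5*(-10) = -50
Sum: -1000 - 50 + 12 = -1038

-1038


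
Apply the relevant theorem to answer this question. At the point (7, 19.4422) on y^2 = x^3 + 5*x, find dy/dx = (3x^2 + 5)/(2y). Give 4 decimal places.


Using implicit differentiation of y^2 = x^3 + 5*x:
2y * dy/dx = 3x^2 + 5
dy/dx = (3x^2 + 5)/(2y)
Numerator: 3*7^2 + 5 = 152
Denominator: 2*19.4422 = 38.8844
dy/dx = 152/38.8844 = 3.9090

3.9090


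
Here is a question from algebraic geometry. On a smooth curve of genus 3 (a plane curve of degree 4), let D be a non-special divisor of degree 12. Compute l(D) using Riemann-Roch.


First, compute the genus of a smooth plane curve of degree 4:
g = (d-1)(d-2)/2 = (4-1)(4-2)/2 = 3
For a non-special divisor D (i.e., h^1(D) = 0), Riemann-Roch gives:
l(D) = deg(D) - g + 1
Since deg(D) = 12 >= 2g - 1 = 5, D is non-special.
l(D) = 12 - 3 + 1 = 10

10


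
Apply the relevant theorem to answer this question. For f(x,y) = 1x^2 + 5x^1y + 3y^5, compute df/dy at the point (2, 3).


df/dy = 5*x^1 + 5*3*y^4
At (2,3): 5*2^1 + 5*3*3^4
= 10 + 1215
= 1225

1225


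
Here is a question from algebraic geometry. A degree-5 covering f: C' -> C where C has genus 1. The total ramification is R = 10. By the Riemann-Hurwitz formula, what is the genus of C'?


Riemann-Hurwitz formula: 2g' - 2 = d(2g - 2) + R
Given: d = 5, g = 1, R = 10
2g' - 2 = 5*(2*1 - 2) + 10
2g' - 2 = 5*0 + 10
2g' - 2 = 0 + 10 = 10
2g' = 12
g' = 6

6


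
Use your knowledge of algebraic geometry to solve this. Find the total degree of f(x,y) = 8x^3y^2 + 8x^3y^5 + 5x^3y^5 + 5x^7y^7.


Examine each term for its total degree (sum of exponents).
  Term '8x^3y^2' has total degree 3+2 = 5.
  Term '8x^3y^5' has total degree 3+5 = 8.
  Term '5x^3y^5' has total degree 3+5 = 8.
  Term '5x^7y^7' has total degree 7+7 = 14.
The maximum total degree among all terms is 14.

14


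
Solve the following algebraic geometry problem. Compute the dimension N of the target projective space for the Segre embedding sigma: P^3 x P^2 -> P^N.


The Segre embedding maps P^m x P^n into P^N via
all products of coordinates from each factor.
N = (m+1)(n+1) - 1
N = (3+1)(2+1) - 1
N = 4*3 - 1
N = 12 - 1 = 11

11


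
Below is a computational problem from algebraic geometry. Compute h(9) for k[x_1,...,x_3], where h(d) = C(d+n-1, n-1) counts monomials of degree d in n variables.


The Hilbert function for the polynomial ring in 3 variables is:
h(d) = C(d+n-1, n-1)
h(9) = C(9+3-1, 3-1) = C(11, 2)
= 11! / (2! * 9!)
= 55

55


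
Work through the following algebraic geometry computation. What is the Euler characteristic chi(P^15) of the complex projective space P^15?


The complex projective space P^15 has one cell in each even real dimension 0, 2, ..., 30.
The cohomology groups are H^{2k}(P^15) = Z for k = 0,...,15, and 0 otherwise.
Euler characteristic = sum of Betti numbers = 1 per even-dimensional cohomology group.
chi(P^15) = 15 + 1 = 16

16


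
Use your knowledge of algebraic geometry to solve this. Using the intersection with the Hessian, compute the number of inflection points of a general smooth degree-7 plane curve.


For a general smooth plane curve C of degree d, the inflection points are
the intersection of C with its Hessian curve, which has degree 3(d-2).
By Bezout, the total intersection number is d * 3(d-2) = 7 * 15 = 105.
For a general curve every flex is ordinary, so each contributes
multiplicity 1 to C·Hess(C), and the number of distinct inflection
points is 3d(d-2).
Inflection points = 3*7*(7-2) = 3*7*5 = 105

105


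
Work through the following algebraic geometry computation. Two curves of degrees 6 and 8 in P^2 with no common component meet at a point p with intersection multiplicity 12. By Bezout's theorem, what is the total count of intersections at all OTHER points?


By Bezout's theorem, the total intersection number is d1 * d2.
Total = 6 * 8 = 48
Intersection multiplicity at p = 12
Remaining intersections = 48 - 12 = 36

36


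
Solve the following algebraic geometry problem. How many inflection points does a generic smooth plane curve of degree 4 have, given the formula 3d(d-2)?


For a general smooth plane curve C of degree d, the inflection points are
the intersection of C with its Hessian curve, which has degree 3(d-2).
By Bezout, the total intersection number is d * 3(d-2) = 4 * 6 = 24.
For a general curve every flex is ordinary, so each contributes
multiplicity 1 to C·Hess(C), and the number of distinct inflection
points is 3d(d-2).
Inflection points = 3*4*(4-2) = 3*4*2 = 24

24


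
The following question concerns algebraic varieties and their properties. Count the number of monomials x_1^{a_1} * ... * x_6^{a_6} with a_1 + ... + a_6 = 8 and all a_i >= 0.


The number of degree-8 monomials in 6 variables is C(d+n-1, n-1).
= C(8+6-1, 6-1) = C(13, 5)
= 1287

1287


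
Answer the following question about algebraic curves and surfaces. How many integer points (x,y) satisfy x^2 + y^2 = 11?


Systematically check integer values of x where x^2 <= 11.
For each valid x, check if 11 - x^2 is a perfect square.
Total integer solutions found: 0

0


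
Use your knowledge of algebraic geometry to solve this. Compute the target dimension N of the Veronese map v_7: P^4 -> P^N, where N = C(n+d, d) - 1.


The Veronese embedding v_d: P^n -> P^N maps each point to all
degree-d monomials in n+1 homogeneous coordinates.
N = C(n+d, d) - 1
N = C(4+7, 7) - 1
N = C(11, 7) - 1
C(11, 7) = 330
N = 330 - 1 = 329

329


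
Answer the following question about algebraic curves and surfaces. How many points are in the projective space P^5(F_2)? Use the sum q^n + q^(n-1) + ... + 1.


P^5(F_2) has (q^(n+1) - 1)/(q - 1) points.
= 2^5 + 2^4 + 2^3 + 2^2 + 2^1 + 2^0
= 32 + 16 + 8 + 4 + 2 + 1
= 63

63


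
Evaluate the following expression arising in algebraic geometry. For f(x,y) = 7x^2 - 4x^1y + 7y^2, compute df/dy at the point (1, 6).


df/dy = (-4)*x^1 + 2*7*y^1
At (1,6): (-4)*1^1 + 2*7*6^1
= -4 + 84
= 80

80


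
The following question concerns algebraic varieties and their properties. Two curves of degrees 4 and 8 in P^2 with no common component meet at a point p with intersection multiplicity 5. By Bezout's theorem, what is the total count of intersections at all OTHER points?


By Bezout's theorem, the total intersection number is d1 * d2.
Total = 4 * 8 = 32
Intersection multiplicity at p = 5
Remaining intersections = 32 - 5 = 27

27


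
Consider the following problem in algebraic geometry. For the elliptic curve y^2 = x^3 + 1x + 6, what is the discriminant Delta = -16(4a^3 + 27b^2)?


Compute each component:
4a^3 = 4*1^3 = 4*1 = 4
27b^2 = 27*6^2 = 27*36 = 972
4a^3 + 27b^2 = 4 + 972 = 976
Delta = -16*976 = -15616

-15616


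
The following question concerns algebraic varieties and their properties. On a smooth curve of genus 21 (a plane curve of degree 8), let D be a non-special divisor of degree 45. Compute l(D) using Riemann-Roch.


First, compute the genus of a smooth plane curve of degree 8:
g = (d-1)(d-2)/2 = (8-1)(8-2)/2 = 21
For a non-special divisor D (i.e., h^1(D) = 0), Riemann-Roch gives:
l(D) = deg(D) - g + 1
Since deg(D) = 45 >= 2g - 1 = 41, D is non-special.
l(D) = 45 - 21 + 1 = 25

25


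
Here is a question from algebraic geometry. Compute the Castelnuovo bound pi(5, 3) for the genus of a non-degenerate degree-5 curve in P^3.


Castelnuovo's bound: write d - 1 = m(r-1) + epsilon with 0 <= epsilon < r-1.
d - 1 = 5 - 1 = 4
r - 1 = 3 - 1 = 2
4 = 2*2 + 0, so m = 2, epsilon = 0
pi(d, r) = m(m-1)(r-1)/2 + m*epsilon
= 2*1*2/2 + 2*0
= 4/2 + 0
= 2 + 0 = 2

2


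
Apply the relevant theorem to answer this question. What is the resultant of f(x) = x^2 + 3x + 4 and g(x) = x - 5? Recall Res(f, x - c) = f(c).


For Res(f, x - c), we evaluate f at x = c.
f(5) = 5^2 + 3*5 + 4
= 25 + 15 + 4
= 40 + 4 = 44
Res(f, g) = 44

44


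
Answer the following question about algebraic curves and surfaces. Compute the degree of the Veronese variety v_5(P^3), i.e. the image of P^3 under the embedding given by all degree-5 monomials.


The Veronese variety v_5(P^3) has degree d^r.
d^r = 5^3 = 125

125


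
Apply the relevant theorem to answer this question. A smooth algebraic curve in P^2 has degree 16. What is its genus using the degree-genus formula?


Using the genus formula for smooth plane curves:
g = (d-1)(d-2)/2
g = (16-1)(16-2)/2
g = 15*14/2
g = 210/2 = 105

105


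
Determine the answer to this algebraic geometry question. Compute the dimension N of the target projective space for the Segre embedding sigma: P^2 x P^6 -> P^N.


The Segre embedding maps P^m x P^n into P^N via
all products of coordinates from each factor.
N = (m+1)(n+1) - 1
N = (2+1)(6+1) - 1
N = 3*7 - 1
N = 21 - 1 = 20

20


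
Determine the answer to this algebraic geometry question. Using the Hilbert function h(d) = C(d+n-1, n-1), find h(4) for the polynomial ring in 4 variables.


The Hilbert function for the polynomial ring in 4 variables is:
h(d) = C(d+n-1, n-1)
h(4) = C(4+4-1, 4-1) = C(7, 3)
= 7! / (3! * 4!)
= 35

35


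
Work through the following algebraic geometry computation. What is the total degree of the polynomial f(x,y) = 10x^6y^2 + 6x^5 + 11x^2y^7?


Examine each term for its total degree (sum of exponents).
  Term '10x^6y^2' has total degree 6+2 = 8.
  Term '6x^5' has total degree 5+0 = 5.
  Term '11x^2y^7' has total degree 2+7 = 9.
The maximum total degree among all terms is 9.

9


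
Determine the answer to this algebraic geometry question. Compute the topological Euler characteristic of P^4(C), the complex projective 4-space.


The complex projective space P^4 has one cell in each even real dimension 0, 2, ..., 8.
The cohomology groups are H^{2k}(P^4) = Z for k = 0,...,4, and 0 otherwise.
Euler characteristic = sum of Betti numbers = 1 per even-dimensional cohomology group.
chi(P^4) = 4 + 1 = 5

5


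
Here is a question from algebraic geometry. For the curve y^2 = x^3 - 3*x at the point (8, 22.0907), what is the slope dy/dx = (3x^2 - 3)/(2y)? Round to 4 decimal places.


Using implicit differentiation of y^2 = x^3 - 3*x:
2y * dy/dx = 3x^2 - 3
dy/dx = (3x^2 - 3)/(2y)
Numerator: 3*8^2 - 3 = 189
Denominator: 2*22.0907 = 44.1814
dy/dx = 189/44.1814 = 4.2778

4.2778


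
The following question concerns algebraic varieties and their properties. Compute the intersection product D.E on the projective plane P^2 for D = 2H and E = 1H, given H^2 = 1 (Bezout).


Using bilinearity of the intersection pairing on the projective plane P^2:
(aH).(bH) = ab * (H.H)
We have H^2 = 1 (Bezout).
D.E = (2H).(1H) = 2*1*1
= 2*1
= 2

2


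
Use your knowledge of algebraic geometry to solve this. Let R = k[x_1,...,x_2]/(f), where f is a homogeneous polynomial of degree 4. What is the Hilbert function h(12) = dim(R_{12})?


For R = k[x_1,...,x_n]/(f) with f homogeneous of degree e:
The Hilbert series is (1 - t^e)/(1 - t)^n.
So h(d) = C(d+n-1, n-1) - C(d-e+n-1, n-1) for d >= e.
With n=2, e=4, d=12:
C(12+2-1, 2-1) = C(13, 1) = 13
C(12-4+2-1, 2-1) = C(9, 1) = 9
h(12) = 13 - 9 = 4

4


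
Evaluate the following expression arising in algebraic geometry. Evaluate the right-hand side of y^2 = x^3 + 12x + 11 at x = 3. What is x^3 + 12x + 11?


Compute x^3 + 12x + 11 at x = 3:
x^3 = 3^3 = 27
12*x = 12*3 = 36
Sum: 27 + 36 + 11 = 74

74


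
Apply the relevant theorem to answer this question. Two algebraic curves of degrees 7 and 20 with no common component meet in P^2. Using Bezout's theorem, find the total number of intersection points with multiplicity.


Bezout's theorem states the intersection count equals the product of degrees.
Intersection count = 7 * 20 = 140

140


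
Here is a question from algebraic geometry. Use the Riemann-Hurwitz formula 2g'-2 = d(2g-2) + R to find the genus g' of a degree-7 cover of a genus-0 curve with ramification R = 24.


Riemann-Hurwitz formula: 2g' - 2 = d(2g - 2) + R
Given: d = 7, g = 0, R = 24
2g' - 2 = 7*(2*0 - 2) + 24
2g' - 2 = 7*(-2) + 24
2g' - 2 = -14 + 24 = 10
2g' = 12
g' = 6

6


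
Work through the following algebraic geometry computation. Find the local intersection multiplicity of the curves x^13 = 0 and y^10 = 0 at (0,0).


The intersection multiplicity of V(x^a) and V(y^b) at the origin is:
I(O; V(x^13), V(y^10)) = dim_k(k[x,y]/(x^13, y^10))
A basis for k[x,y]/(x^13, y^10) is the set of monomials x^i * y^j
where 0 <= i < 13 and 0 <= j < 10.
The number of such monomials is 13 * 10 = 130

130


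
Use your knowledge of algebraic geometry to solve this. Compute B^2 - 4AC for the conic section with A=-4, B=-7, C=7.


The discriminant of a conic Ax^2 + Bxy + Cy^2 + ... = 0 is B^2 - 4AC.
B^2 = (-7)^2 = 49
4AC = 4*(-4)*7 = -112
Discriminant = 49 + 112 = 161

161


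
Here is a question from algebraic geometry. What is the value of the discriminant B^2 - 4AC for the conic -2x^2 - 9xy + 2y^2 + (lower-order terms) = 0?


The discriminant of a conic Ax^2 + Bxy + Cy^2 + ... = 0 is B^2 - 4AC.
B^2 = (-9)^2 = 81
4AC = 4*(-2)*2 = -16
Discriminant = 81 + 16 = 97

97


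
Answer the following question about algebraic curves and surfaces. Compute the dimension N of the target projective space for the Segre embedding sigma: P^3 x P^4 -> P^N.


The Segre embedding maps P^m x P^n into P^N via
all products of coordinates from each factor.
N = (m+1)(n+1) - 1
N = (3+1)(4+1) - 1
N = 4*5 - 1
N = 20 - 1 = 19

19


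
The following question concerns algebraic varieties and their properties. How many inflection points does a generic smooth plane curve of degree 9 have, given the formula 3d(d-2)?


For a general smooth plane curve C of degree d, the inflection points are
the intersection of C with its Hessian curve, which has degree 3(d-2).
By Bezout, the total intersection number is d * 3(d-2) = 9 * 21 = 189.
For a general curve every flex is ordinary, so each contributes
multiplicity 1 to C·Hess(C), and the number of distinct inflection
points is 3d(d-2).
Inflection points = 3*9*(9-2) = 3*9*7 = 189

189


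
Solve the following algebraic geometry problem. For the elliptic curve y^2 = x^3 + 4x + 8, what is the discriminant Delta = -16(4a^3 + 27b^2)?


Compute each component:
4a^3 = 4*4^3 = 4*64 = 256
27b^2 = 27*8^2 = 27*64 = 1728
4a^3 + 27b^2 = 256 + 1728 = 1984
Delta = -16*1984 = -31744

-31744


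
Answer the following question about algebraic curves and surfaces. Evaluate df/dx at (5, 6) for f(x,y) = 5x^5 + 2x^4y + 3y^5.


df/dx = 5*5*x^4 + 4*2*x^3*y
At (5,6): 5*5*5^4 + 4*2*5^3*6
= 15625 + 6000
= 21625

21625


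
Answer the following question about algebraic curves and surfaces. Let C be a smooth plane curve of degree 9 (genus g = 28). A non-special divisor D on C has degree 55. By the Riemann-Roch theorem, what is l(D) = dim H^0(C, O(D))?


First, compute the genus of a smooth plane curve of degree 9:
g = (d-1)(d-2)/2 = (9-1)(9-2)/2 = 28
For a non-special divisor D (i.e., h^1(D) = 0), Riemann-Roch gives:
l(D) = deg(D) - g + 1
Since deg(D) = 55 >= 2g - 1 = 55, D is non-special.
l(D) = 55 - 28 + 1 = 28

28


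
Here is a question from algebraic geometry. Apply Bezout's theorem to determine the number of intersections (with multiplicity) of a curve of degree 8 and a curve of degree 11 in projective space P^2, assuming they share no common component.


Bezout's theorem states the intersection count equals the product of degrees.
Intersection count = 8 * 11 = 88

88


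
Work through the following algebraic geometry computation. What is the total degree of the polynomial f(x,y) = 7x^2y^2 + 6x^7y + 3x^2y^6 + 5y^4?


Examine each term for its total degree (sum of exponents).
  Term '7x^2y^2' has total degree 2+2 = 4.
  Term '6x^7y' has total degree 7+1 = 8.
  Term '3x^2y^6' has total degree 2+6 = 8.
  Term '5y^4' has total degree 0+4 = 4.
The maximum total degree among all terms is 8.

8


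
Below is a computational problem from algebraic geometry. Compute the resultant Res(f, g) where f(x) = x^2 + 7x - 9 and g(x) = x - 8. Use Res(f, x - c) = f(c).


For Res(f, x - c), we evaluate f at x = c.
f(8) = 8^2 + 7*8 - 9
= 64 + 56 - 9
= 120 - 9 = 111
Res(f, g) = 111

111


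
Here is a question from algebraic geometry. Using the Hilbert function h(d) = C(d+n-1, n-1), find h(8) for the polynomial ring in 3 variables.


The Hilbert function for the polynomial ring in 3 variables is:
h(d) = C(d+n-1, n-1)
h(8) = C(8+3-1, 3-1) = C(10, 2)
= 10! / (2! * 8!)
= 45

45


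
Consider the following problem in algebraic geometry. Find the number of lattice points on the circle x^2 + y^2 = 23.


Systematically check integer values of x where x^2 <= 23.
For each valid x, check if 23 - x^2 is a perfect square.
Total integer solutions found: 0

0


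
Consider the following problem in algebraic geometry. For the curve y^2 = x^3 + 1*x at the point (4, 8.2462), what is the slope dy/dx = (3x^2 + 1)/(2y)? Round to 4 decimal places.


Using implicit differentiation of y^2 = x^3 + 1*x:
2y * dy/dx = 3x^2 + 1
dy/dx = (3x^2 + 1)/(2y)
Numerator: 3*4^2 + 1 = 49
Denominator: 2*8.2462 = 16.4924
dy/dx = 49/16.4924 = 2.9711

2.9711


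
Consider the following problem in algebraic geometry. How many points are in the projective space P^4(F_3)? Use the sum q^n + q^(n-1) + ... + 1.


P^4(F_3) has (q^(n+1) - 1)/(q - 1) points.
= 3^4 + 3^3 + 3^2 + 3^1 + 3^0
= 81 + 27 + 9 + 3 + 1
= 121

121


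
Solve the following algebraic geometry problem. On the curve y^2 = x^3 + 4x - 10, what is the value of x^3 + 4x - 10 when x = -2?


Compute x^3 + 4x - 10 at x = -2:
x^3 = (-2)^3 = -8
4*x = 4*(-2) = -8
Sum: -8 - 8 - 10 = -26

-26


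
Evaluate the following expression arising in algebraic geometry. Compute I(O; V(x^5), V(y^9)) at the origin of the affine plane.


The intersection multiplicity of V(x^a) and V(y^b) at the origin is:
I(O; V(x^5), V(y^9)) = dim_k(k[x,y]/(x^5, y^9))
A basis for k[x,y]/(x^5, y^9) is the set of monomials x^i * y^j
where 0 <= i < 5 and 0 <= j < 9.
The number of such monomials is 5 * 9 = 45

45


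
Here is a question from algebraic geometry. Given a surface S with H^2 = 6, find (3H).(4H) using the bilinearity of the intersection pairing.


Using bilinearity of the intersection pairing on a surface S:
(aH).(bH) = ab * (H.H)
We have H^2 = 6.
D.E = (3H).(4H) = 3*4*6
= 12*6
= 72

72


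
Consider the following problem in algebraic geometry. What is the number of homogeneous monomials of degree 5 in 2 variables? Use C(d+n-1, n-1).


The number of degree-5 monomials in 2 variables is C(d+n-1, n-1).
= C(5+2-1, 2-1) = C(6, 1)
= 6

6


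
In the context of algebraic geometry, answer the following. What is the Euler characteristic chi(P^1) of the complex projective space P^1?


The complex projective space P^1 has one cell in each even real dimension 0, 2, ..., 2.
The cohomology groups are H^{2k}(P^1) = Z for k = 0,...,1, and 0 otherwise.
Euler characteristic = sum of Betti numbers = 1 per even-dimensional cohomology group.
chi(P^1) = 1 + 1 = 2

2


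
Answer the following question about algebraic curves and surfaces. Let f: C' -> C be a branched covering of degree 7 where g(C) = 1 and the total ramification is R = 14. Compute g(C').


Riemann-Hurwitz formula: 2g' - 2 = d(2g - 2) + R
Given: d = 7, g = 1, R = 14
2g' - 2 = 7*(2*1 - 2) + 14
2g' - 2 = 7*0 + 14
2g' - 2 = 0 + 14 = 14
2g' = 16
g' = 8

8


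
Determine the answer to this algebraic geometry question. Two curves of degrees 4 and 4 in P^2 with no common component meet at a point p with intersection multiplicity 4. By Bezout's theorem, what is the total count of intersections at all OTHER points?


By Bezout's theorem, the total intersection number is d1 * d2.
Total = 4 * 4 = 16
Intersection multiplicity at p = 4
Remaining intersections = 16 - 4 = 12

12


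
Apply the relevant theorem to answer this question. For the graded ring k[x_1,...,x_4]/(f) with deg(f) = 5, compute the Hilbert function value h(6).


For R = k[x_1,...,x_n]/(f) with f homogeneous of degree e:
The Hilbert series is (1 - t^e)/(1 - t)^n.
So h(d) = C(d+n-1, n-1) - C(d-e+n-1, n-1) for d >= e.
With n=4, e=5, d=6:
C(6+4-1, 4-1) = C(9, 3) = 84
C(6-5+4-1, 4-1) = C(4, 3) = 4
h(6) = 84 - 4 = 80

80
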